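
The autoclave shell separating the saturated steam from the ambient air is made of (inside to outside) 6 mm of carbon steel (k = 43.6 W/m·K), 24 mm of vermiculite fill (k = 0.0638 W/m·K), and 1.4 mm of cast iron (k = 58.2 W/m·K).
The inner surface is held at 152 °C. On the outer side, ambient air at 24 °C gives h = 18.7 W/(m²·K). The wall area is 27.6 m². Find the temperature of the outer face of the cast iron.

Treating each layer as a thermal resistance in series:
R_carbon steel = L/(kA) = 0.006/(43.6×27.6) = 4.986×10^-6 K/W
R_vermiculite fill = L/(kA) = 0.024/(0.0638×27.6) = 0.01363 K/W
R_cast iron = L/(kA) = 0.0014/(58.2×27.6) = 8.716×10^-7 K/W
R_outer film = 1/(h_o·A) = 1/(18.7×27.6) = 0.001938 K/W
R_total = 0.01557 K/W;  Q = ΔT/R_total = 128/0.01557 = 8219 W
T_interface = T_inner − Q·ΣR(inner→interface) = 152 − 8220×0.01364

T ≈ 39.9 °C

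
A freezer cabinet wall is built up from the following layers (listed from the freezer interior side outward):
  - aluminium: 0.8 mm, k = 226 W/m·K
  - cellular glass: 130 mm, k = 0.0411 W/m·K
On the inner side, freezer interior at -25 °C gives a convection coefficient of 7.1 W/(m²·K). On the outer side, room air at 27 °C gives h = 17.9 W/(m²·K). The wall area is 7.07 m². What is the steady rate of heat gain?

Series thermal resistances:
R_inner film = 1/(h_i·A) = 1/(7.1×7.07) = 0.01992 K/W
R_aluminium = L/(kA) = 0.0008/(226×7.07) = 5.007×10^-7 K/W
R_cellular glass = L/(kA) = 0.13/(0.0411×7.07) = 0.4474 K/W
R_outer film = 1/(h_o·A) = 1/(17.9×7.07) = 0.007902 K/W
R_total = 0.4752 K/W
Q = ΔT / R_total = 52 / 0.4752

Q ≈ 109 W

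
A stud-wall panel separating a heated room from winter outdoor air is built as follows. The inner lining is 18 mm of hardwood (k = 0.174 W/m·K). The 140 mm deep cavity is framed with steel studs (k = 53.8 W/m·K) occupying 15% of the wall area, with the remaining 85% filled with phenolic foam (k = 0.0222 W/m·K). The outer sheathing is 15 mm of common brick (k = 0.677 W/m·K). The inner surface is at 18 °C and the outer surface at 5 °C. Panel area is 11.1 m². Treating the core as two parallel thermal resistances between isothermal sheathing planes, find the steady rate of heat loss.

Q ≈ 1010 W

Sheathing layers in series; stud and cavity paths in parallel between them.
R_inner = 0.018/(0.174×11.1) = 0.00932 K/W
R_stud  = 0.14/(53.8×0.15×11.1) = 0.001563 K/W
R_cav   = 0.14/(0.0222×0.85×11.1) = 0.6684 K/W
1/R_core = 1/R_stud + 1/R_cav → R_core = 0.001559 K/W
R_outer = 0.015/(0.677×11.1) = 0.001996 K/W
R_total = 0.01288 K/W
Q = ΔT/R_total = 13/0.01288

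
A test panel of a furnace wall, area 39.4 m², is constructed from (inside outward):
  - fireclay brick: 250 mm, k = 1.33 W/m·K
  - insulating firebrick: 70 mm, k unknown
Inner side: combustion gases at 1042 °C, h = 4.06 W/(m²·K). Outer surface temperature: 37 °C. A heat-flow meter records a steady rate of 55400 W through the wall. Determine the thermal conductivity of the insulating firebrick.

Thermal resistances in series:
R_inner film = 1/(h_i·A) = 1/(4.06×39.4) = 0.006251 K/W
R_fireclay brick = L/(kA) = 0.25/(1.33×39.4) = 0.004771 K/W
Sum of known resistances R_other = 0.01102 K/W
Total R = ΔT/Q = 1005/55400 = 0.01814 K/W
R_insulating firebrick = R_total − R_other = 0.007119 K/W
k = L/(R·A) = 0.07/(0.007119×39.4)

k ≈ 0.25 W/(m·K)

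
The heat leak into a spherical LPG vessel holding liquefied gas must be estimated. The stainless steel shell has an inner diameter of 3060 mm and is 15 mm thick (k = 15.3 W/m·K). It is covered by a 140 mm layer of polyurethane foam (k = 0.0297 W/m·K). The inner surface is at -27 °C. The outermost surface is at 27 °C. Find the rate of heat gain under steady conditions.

Q ≈ 375 W

Radial (spherical) resistances in series:
R_stainless steel shell = (1/1.53 − 1/1.545)/(4π×15.3) = 3.3×10^-5 K/W
R_polyurethane foam = (1/1.545 − 1/1.685)/(4π×0.0297) = 0.1441 K/W
R_total = 0.1441 K/W
Q = ΔT/R_total = 54/0.1441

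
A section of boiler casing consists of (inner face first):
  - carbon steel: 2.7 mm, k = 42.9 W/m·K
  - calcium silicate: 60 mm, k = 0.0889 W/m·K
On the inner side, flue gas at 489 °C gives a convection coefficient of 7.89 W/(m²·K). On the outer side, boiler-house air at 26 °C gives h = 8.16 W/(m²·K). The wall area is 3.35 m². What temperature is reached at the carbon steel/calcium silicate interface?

T ≈ 425 °C

Series thermal resistances:
R_inner film = 1/(h_i·A) = 1/(7.89×3.35) = 0.03783 K/W
R_carbon steel = L/(kA) = 0.0027/(42.9×3.35) = 1.879×10^-5 K/W
R_calcium silicate = L/(kA) = 0.06/(0.0889×3.35) = 0.2015 K/W
R_outer film = 1/(h_o·A) = 1/(8.16×3.35) = 0.03658 K/W
R_total = 0.2759 K/W;  Q = ΔT/R_total = 463/0.2759 = 1678 W
T_interface = T_inner − Q·ΣR(inner→interface) = 489 − 1680×0.03785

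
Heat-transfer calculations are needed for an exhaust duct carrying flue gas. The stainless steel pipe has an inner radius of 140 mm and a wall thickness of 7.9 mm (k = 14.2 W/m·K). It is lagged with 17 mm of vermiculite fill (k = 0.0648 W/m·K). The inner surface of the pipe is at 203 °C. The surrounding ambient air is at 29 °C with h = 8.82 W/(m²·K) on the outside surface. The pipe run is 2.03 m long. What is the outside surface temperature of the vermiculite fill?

T ≈ 79.5 °C

Treating each annulus and film as a series resistance:
R_stainless steel pipe wall = ln(147.9/140)/(2π×14.2×2.03) = 3.031×10^-4 K/W
R_vermiculite fill = ln(164.9/147.9)/(2π×0.0648×2.03) = 0.1316 K/W
R_outer film = 1/(h_o·2πr_oL) = 1/(8.82×2π×0.1649×2.03) = 0.05391 K/W
R_total = 0.1858 K/W
Q = ΔT/R_total = 174/0.1858
Q = 936 W
T_interface = T_inner − Q·ΣR(inner→interface) = 203 − 936×0.1319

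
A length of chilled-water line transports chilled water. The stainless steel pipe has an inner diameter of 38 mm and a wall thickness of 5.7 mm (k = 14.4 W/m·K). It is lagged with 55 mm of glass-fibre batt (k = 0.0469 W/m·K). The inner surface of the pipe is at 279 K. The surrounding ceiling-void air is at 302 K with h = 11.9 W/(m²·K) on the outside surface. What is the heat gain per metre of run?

q′ ≈ 5.55 W/m

Per-layer cylindrical resistances, series-summed:
R_stainless steel pipe wall = ln(24.7/19)/(2π×14.4×1) = 0.0029 K/W
R_glass-fibre batt = ln(79.7/24.7)/(2π×0.0469×1) = 3.975 K/W
R_outer film = 1/(h_o·2πr_oL) = 1/(11.9×2π×0.0797×1) = 0.1678 K/W
R_total = 4.146 K/W
Q = ΔT/R_total = 23/4.146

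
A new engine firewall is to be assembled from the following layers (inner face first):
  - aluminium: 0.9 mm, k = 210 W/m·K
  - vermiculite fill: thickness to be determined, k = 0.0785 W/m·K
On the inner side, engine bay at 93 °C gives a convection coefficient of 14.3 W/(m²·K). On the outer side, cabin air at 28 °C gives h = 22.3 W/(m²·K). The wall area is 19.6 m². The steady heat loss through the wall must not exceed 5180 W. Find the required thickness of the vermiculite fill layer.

Treating each layer as a thermal resistance in series:
R_inner film = 1/(h_i·A) = 1/(14.3×19.6) = 0.003568 K/W
R_aluminium = L/(kA) = 0.0009/(210×19.6) = 2.187×10^-7 K/W
R_outer film = 1/(h_o·A) = 1/(22.3×19.6) = 0.002288 K/W
Sum of the known resistances R_other = 0.005856 K/W
Required total resistance R_tot = ΔT/Q_allow = 65/5180 = 0.01255 K/W
R_vermiculite fill = R_tot − R_other = 0.006692 K/W
L = R·k·A = 0.006692×0.0785×19.6

L ≈ 10.3 mm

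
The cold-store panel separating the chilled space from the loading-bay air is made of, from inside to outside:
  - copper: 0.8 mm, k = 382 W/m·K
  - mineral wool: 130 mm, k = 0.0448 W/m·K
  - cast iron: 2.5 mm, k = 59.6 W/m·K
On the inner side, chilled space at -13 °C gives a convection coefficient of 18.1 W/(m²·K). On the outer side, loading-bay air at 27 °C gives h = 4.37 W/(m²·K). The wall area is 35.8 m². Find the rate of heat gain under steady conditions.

Treating each layer as a thermal resistance in series:
R_inner film = 1/(h_i·A) = 1/(18.1×35.8) = 0.001543 K/W
R_copper = L/(kA) = 0.0008/(382×35.8) = 5.85×10^-8 K/W
R_mineral wool = L/(kA) = 0.13/(0.0448×35.8) = 0.08106 K/W
R_cast iron = L/(kA) = 0.0025/(59.6×35.8) = 1.172×10^-6 K/W
R_outer film = 1/(h_o·A) = 1/(4.37×35.8) = 0.006392 K/W
R_total = 0.08899 K/W
Q = ΔT / R_total = 40 / 0.08899

Q ≈ 449 W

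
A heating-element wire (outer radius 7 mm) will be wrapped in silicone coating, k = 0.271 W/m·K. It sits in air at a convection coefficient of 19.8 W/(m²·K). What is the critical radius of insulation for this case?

For a cylinder r_cr = k/h = 0.271/19.8
r_cr = 13.7 mm; since the bare radius (7 mm) is below r_cr, adding a thin layer of insulation will *increase* heat loss.

r_cr ≈ 13.7 mm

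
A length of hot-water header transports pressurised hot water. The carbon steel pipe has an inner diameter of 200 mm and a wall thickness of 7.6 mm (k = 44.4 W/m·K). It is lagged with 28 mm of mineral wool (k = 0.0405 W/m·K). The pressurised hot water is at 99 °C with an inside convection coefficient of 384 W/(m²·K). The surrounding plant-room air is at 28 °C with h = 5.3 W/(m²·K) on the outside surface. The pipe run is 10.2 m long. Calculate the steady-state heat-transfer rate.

Q ≈ 638 W

Cylindrical conduction, so R = ln(r₂/r₁)/(2πkL) per layer, in series:
R_inner film = 1/(h_i·2πr₁L) = 1/(384×2π×0.1×10.2) = 4.063×10^-4 K/W
R_carbon steel pipe wall = ln(107.6/100)/(2π×44.4×10.2) = 2.574×10^-5 K/W
R_mineral wool = ln(135.6/107.6)/(2π×0.0405×10.2) = 0.08911 K/W
R_outer film = 1/(h_o·2πr_oL) = 1/(5.3×2π×0.1356×10.2) = 0.02171 K/W
R_total = 0.1113 K/W
Q = ΔT/R_total = 71/0.1113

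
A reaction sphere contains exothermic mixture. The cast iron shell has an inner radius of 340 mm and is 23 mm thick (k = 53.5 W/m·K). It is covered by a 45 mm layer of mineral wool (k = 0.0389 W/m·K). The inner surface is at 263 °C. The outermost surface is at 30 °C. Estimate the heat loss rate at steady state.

Radial (spherical) resistances in series:
R_cast iron shell = (1/0.34 − 1/0.363)/(4π×53.5) = 2.772×10^-4 K/W
R_mineral wool = (1/0.363 − 1/0.408)/(4π×0.0389) = 0.6216 K/W
R_total = 0.6218 K/W
Q = ΔT/R_total = 233/0.6218

Q ≈ 375 W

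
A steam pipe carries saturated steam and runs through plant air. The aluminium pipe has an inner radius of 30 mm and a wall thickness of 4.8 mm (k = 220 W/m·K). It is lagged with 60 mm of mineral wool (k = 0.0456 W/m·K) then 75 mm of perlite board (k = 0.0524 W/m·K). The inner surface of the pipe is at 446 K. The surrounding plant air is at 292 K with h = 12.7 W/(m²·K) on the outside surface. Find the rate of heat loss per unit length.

Radial resistances (cylindrical: R_cond = ln(r_o/r_i)/(2πkL), R_conv = 1/(h·2πrL)):
R_aluminium pipe wall = ln(34.8/30)/(2π×220×1) = 1.074×10^-4 K/W
R_mineral wool = ln(94.8/34.8)/(2π×0.0456×1) = 3.498 K/W
R_perlite board = ln(169.8/94.8)/(2π×0.0524×1) = 1.77 K/W
R_outer film = 1/(h_o·2πr_oL) = 1/(12.7×2π×0.1698×1) = 0.0738 K/W
R_total = 5.342 K/W
Q = ΔT/R_total = 154/5.342

q′ ≈ 28.8 W/m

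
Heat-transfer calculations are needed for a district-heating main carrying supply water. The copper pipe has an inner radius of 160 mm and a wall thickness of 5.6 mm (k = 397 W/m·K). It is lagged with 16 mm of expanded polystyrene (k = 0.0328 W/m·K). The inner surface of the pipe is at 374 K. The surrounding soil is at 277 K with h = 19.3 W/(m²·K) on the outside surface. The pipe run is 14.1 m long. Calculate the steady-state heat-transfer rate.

Q ≈ 2770 W

Cylindrical conduction, so R = ln(r₂/r₁)/(2πkL) per layer, in series:
R_copper pipe wall = ln(165.6/160)/(2π×397×14.1) = 9.781×10^-7 K/W
R_expanded polystyrene = ln(181.6/165.6)/(2π×0.0328×14.1) = 0.03174 K/W
R_outer film = 1/(h_o·2πr_oL) = 1/(19.3×2π×0.1816×14.1) = 0.003221 K/W
R_total = 0.03496 K/W
Q = ΔT/R_total = 97/0.03496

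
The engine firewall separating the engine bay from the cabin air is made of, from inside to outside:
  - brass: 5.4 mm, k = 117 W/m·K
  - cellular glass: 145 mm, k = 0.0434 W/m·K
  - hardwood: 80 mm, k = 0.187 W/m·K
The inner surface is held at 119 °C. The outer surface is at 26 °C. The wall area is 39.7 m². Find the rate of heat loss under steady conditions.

Treating each layer as a thermal resistance in series:
R_brass = L/(kA) = 0.0054/(117×39.7) = 1.163×10^-6 K/W
R_cellular glass = L/(kA) = 0.145/(0.0434×39.7) = 0.08416 K/W
R_hardwood = L/(kA) = 0.08/(0.187×39.7) = 0.01078 K/W
R_total = 0.09493 K/W
Q = ΔT / R_total = 93 / 0.09493

Q ≈ 980 W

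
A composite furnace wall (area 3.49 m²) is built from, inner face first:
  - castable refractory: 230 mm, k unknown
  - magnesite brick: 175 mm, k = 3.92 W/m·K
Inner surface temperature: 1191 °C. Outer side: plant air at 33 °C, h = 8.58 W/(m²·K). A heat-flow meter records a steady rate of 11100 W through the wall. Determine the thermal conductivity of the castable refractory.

k ≈ 1.13 W/(m·K)

Thermal resistances in series:
R_magnesite brick = L/(kA) = 0.175/(3.92×3.49) = 0.01279 K/W
R_outer film = 1/(h_o·A) = 1/(8.58×3.49) = 0.0334 K/W
Sum of known resistances R_other = 0.04619 K/W
Total R = ΔT/Q = 1158/11100 = 0.1043 K/W
R_castable refractory = R_total − R_other = 0.05814 K/W
k = L/(R·A) = 0.23/(0.05814×3.49)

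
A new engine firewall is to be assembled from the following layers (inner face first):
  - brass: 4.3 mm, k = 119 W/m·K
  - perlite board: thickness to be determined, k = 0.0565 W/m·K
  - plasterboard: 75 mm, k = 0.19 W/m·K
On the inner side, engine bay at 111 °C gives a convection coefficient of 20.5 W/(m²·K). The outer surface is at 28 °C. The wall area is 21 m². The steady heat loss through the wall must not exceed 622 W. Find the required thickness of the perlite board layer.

L ≈ 133 mm

Using the resistance-network approach (series):
R_inner film = 1/(h_i·A) = 1/(20.5×21) = 0.002323 K/W
R_brass = L/(kA) = 0.0043/(119×21) = 1.721×10^-6 K/W
R_plasterboard = L/(kA) = 0.075/(0.19×21) = 0.0188 K/W
Sum of the known resistances R_other = 0.02112 K/W
Required total resistance R_tot = ΔT/Q_allow = 83/622 = 0.1334 K/W
R_perlite board = R_tot − R_other = 0.1123 K/W
L = R·k·A = 0.1123×0.0565×21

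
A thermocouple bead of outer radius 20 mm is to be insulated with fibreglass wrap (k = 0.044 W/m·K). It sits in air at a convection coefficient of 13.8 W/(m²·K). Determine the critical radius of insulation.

r_cr ≈ 6.38 mm

For a sphere r_cr = 2k/h = 2×0.044/13.8
r_cr = 6.38 mm; since the bare radius (20 mm) is above r_cr, any added insulation will reduce heat loss.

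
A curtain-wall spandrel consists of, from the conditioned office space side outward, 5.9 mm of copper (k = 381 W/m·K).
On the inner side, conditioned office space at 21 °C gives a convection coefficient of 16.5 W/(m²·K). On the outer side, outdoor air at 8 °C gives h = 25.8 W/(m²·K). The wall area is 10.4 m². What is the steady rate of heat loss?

Q ≈ 1360 W

Series thermal resistances:
R_inner film = 1/(h_i·A) = 1/(16.5×10.4) = 0.005828 K/W
R_copper = L/(kA) = 0.0059/(381×10.4) = 1.489×10^-6 K/W
R_outer film = 1/(h_o·A) = 1/(25.8×10.4) = 0.003727 K/W
R_total = 0.009556 K/W
Q = ΔT / R_total = 13 / 0.009556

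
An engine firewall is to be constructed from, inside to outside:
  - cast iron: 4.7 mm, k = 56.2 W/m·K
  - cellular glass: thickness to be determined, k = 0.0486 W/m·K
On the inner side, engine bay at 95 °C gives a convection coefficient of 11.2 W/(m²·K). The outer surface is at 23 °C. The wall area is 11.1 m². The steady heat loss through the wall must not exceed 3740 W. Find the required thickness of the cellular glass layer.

L ≈ 6.04 mm

Using the resistance-network approach (series):
R_inner film = 1/(h_i·A) = 1/(11.2×11.1) = 0.008044 K/W
R_cast iron = L/(kA) = 0.0047/(56.2×11.1) = 7.534×10^-6 K/W
Sum of the known resistances R_other = 0.008051 K/W
Required total resistance R_tot = ΔT/Q_allow = 72/3740 = 0.01925 K/W
R_cellular glass = R_tot − R_other = 0.0112 K/W
L = R·k·A = 0.0112×0.0486×11.1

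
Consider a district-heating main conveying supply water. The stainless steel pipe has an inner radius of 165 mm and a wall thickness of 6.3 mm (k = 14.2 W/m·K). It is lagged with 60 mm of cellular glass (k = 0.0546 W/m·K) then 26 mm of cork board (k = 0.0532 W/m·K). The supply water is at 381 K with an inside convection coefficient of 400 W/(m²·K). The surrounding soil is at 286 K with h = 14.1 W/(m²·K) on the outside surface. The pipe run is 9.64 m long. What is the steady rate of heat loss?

Q ≈ 738 W

Per-layer cylindrical resistances, series-summed:
R_inner film = 1/(h_i·2πr₁L) = 1/(400×2π×0.165×9.64) = 2.501×10^-4 K/W
R_stainless steel pipe wall = ln(171.3/165)/(2π×14.2×9.64) = 4.357×10^-5 K/W
R_cellular glass = ln(231.3/171.3)/(2π×0.0546×9.64) = 0.0908 K/W
R_cork board = ln(257.3/231.3)/(2π×0.0532×9.64) = 0.03306 K/W
R_outer film = 1/(h_o·2πr_oL) = 1/(14.1×2π×0.2573×9.64) = 0.004551 K/W
R_total = 0.1287 K/W
Q = ΔT/R_total = 95/0.1287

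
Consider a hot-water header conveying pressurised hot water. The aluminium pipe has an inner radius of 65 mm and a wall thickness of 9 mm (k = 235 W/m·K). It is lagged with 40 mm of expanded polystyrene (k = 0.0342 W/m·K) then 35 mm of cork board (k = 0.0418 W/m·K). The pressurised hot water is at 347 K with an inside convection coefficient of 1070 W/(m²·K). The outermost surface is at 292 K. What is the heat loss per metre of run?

q′ ≈ 18.1 W/m

Treating each annulus and film as a series resistance:
R_inner film = 1/(h_i·2πr₁L) = 1/(1070×2π×0.065×1) = 0.002288 K/W
R_aluminium pipe wall = ln(74/65)/(2π×235×1) = 8.782×10^-5 K/W
R_expanded polystyrene = ln(114/74)/(2π×0.0342×1) = 2.011 K/W
R_cork board = ln(149/114)/(2π×0.0418×1) = 1.019 K/W
R_total = 3.033 K/W
Q = ΔT/R_total = 55/3.033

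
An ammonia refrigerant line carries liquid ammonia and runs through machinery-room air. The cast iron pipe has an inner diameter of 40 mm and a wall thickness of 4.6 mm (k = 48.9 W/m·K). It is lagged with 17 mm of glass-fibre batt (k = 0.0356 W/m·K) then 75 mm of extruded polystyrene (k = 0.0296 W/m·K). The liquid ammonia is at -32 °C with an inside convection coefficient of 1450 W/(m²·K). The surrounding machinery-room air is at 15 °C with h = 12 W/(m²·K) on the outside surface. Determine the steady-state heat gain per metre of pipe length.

Per-layer cylindrical resistances, series-summed:
R_inner film = 1/(h_i·2πr₁L) = 1/(1450×2π×0.02×1) = 0.005488 K/W
R_cast iron pipe wall = ln(24.6/20)/(2π×48.9×1) = 6.738×10^-4 K/W
R_glass-fibre batt = ln(41.6/24.6)/(2π×0.0356×1) = 2.349 K/W
R_extruded polystyrene = ln(116.6/41.6)/(2π×0.0296×1) = 5.542 K/W
R_outer film = 1/(h_o·2πr_oL) = 1/(12×2π×0.1166×1) = 0.1137 K/W
R_total = 8.01 K/W
Q = ΔT/R_total = 47/8.01

q′ ≈ 5.87 W/m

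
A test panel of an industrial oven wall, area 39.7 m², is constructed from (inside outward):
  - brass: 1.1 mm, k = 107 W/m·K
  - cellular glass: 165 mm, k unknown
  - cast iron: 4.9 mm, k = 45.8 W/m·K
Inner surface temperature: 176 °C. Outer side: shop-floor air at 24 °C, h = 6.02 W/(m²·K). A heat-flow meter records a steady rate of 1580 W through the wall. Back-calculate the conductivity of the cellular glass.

Thermal resistances in series:
R_brass = L/(kA) = 0.0011/(107×39.7) = 2.59×10^-7 K/W
R_cast iron = L/(kA) = 0.0049/(45.8×39.7) = 2.695×10^-6 K/W
R_outer film = 1/(h_o·A) = 1/(6.02×39.7) = 0.004184 K/W
Sum of known resistances R_other = 0.004187 K/W
Total R = ΔT/Q = 152/1580 = 0.0962 K/W
R_cellular glass = R_total − R_other = 0.09202 K/W
k = L/(R·A) = 0.165/(0.09202×39.7)

k ≈ 0.0452 W/(m·K)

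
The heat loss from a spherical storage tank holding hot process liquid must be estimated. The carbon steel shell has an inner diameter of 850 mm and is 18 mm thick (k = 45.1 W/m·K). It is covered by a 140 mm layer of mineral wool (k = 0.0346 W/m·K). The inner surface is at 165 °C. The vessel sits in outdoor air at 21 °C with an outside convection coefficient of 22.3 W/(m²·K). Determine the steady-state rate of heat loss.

Spherical conduction: R = (1/r_in − 1/r_out)/(4πk) per layer; series-sum.
R_carbon steel shell = (1/0.425 − 1/0.443)/(4π×45.1) = 1.687×10^-4 K/W
R_mineral wool = (1/0.443 − 1/0.583)/(4π×0.0346) = 1.247 K/W
R_outer film = 1/(h·4πr_o²) = 1/(22.3×4π×0.583²) = 0.0105 K/W
R_total = 1.257 K/W
Q = ΔT/R_total = 144/1.257

Q ≈ 115 W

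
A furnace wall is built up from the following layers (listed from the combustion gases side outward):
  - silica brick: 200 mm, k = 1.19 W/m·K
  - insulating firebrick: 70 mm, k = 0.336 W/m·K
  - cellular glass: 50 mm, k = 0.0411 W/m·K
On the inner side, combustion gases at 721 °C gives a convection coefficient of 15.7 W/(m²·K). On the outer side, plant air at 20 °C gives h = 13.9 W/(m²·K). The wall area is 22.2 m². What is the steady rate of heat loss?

Thermal resistances in series:
R_inner film = 1/(h_i·A) = 1/(15.7×22.2) = 0.002869 K/W
R_silica brick = L/(kA) = 0.2/(1.19×22.2) = 0.007571 K/W
R_insulating firebrick = L/(kA) = 0.07/(0.336×22.2) = 0.009384 K/W
R_cellular glass = L/(kA) = 0.05/(0.0411×22.2) = 0.0548 K/W
R_outer film = 1/(h_o·A) = 1/(13.9×22.2) = 0.003241 K/W
R_total = 0.07786 K/W
Q = ΔT / R_total = 701 / 0.07786

Q ≈ 9000 W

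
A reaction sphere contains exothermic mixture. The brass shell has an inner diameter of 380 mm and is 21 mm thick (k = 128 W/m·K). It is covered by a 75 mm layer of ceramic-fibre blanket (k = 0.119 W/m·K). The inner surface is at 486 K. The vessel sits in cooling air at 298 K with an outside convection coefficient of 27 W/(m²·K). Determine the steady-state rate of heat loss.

Radial (spherical) resistances in series:
R_brass shell = (1/0.19 − 1/0.211)/(4π×128) = 3.257×10^-4 K/W
R_ceramic-fibre blanket = (1/0.211 − 1/0.286)/(4π×0.119) = 0.8311 K/W
R_outer film = 1/(h·4πr_o²) = 1/(27×4π×0.286²) = 0.03603 K/W
R_total = 0.8675 K/W
Q = ΔT/R_total = 188/0.8675

Q ≈ 217 W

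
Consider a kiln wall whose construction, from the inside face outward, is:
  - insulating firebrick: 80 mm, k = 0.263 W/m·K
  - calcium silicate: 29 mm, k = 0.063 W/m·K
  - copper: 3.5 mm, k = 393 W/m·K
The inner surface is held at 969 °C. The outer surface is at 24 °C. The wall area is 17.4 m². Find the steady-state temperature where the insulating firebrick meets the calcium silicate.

Model the wall as resistances in series:
R_insulating firebrick = L/(kA) = 0.08/(0.263×17.4) = 0.01748 K/W
R_calcium silicate = L/(kA) = 0.029/(0.063×17.4) = 0.02646 K/W
R_copper = L/(kA) = 0.0035/(393×17.4) = 5.118×10^-7 K/W
R_total = 0.04394 K/W;  Q = ΔT/R_total = 945/0.04394 = 21510 W
T_interface = T_inner − Q·ΣR(inner→interface) = 969 − 21500×0.01748

T ≈ 593 °C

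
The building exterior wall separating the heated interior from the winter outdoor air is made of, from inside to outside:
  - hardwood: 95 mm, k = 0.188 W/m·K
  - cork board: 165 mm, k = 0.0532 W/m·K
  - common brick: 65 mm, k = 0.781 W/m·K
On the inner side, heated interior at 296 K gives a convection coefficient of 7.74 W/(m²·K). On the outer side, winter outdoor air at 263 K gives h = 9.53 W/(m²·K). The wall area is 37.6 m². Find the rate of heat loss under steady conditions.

Q ≈ 316 W

Treating each layer as a thermal resistance in series:
R_inner film = 1/(h_i·A) = 1/(7.74×37.6) = 0.003436 K/W
R_hardwood = L/(kA) = 0.095/(0.188×37.6) = 0.01344 K/W
R_cork board = L/(kA) = 0.165/(0.0532×37.6) = 0.08249 K/W
R_common brick = L/(kA) = 0.065/(0.781×37.6) = 0.002213 K/W
R_outer film = 1/(h_o·A) = 1/(9.53×37.6) = 0.002791 K/W
R_total = 0.1044 K/W
Q = ΔT / R_total = 33 / 0.1044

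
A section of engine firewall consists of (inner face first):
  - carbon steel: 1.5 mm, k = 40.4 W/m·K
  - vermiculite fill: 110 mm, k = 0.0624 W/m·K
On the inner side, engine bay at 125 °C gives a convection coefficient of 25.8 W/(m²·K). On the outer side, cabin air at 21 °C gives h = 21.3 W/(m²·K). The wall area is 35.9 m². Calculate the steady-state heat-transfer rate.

Q ≈ 2020 W

Thermal resistances in series:
R_inner film = 1/(h_i·A) = 1/(25.8×35.9) = 0.00108 K/W
R_carbon steel = L/(kA) = 0.0015/(40.4×35.9) = 1.034×10^-6 K/W
R_vermiculite fill = L/(kA) = 0.11/(0.0624×35.9) = 0.0491 K/W
R_outer film = 1/(h_o·A) = 1/(21.3×35.9) = 0.001308 K/W
R_total = 0.05149 K/W
Q = ΔT / R_total = 104 / 0.05149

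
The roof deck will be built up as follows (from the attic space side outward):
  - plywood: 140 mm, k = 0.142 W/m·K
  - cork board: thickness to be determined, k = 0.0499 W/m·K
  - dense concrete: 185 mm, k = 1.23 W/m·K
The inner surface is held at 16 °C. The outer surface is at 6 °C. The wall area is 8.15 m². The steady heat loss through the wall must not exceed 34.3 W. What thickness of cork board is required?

L ≈ 61.9 mm

Model the wall as resistances in series:
R_plywood = L/(kA) = 0.14/(0.142×8.15) = 0.121 K/W
R_dense concrete = L/(kA) = 0.185/(1.23×8.15) = 0.01845 K/W
Sum of the known resistances R_other = 0.1394 K/W
Required total resistance R_tot = ΔT/Q_allow = 10/34.3 = 0.2915 K/W
R_cork board = R_tot − R_other = 0.1521 K/W
L = R·k·A = 0.1521×0.0499×8.15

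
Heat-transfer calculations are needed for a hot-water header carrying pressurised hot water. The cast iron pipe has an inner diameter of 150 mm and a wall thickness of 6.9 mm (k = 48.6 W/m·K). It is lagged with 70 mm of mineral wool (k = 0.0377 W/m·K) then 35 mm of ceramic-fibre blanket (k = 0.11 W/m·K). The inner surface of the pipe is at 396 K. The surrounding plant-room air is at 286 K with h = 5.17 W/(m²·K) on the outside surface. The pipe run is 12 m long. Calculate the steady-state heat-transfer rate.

Q ≈ 430 W

Treating each annulus and film as a series resistance:
R_cast iron pipe wall = ln(81.9/75)/(2π×48.6×12) = 2.402×10^-5 K/W
R_mineral wool = ln(151.9/81.9)/(2π×0.0377×12) = 0.2173 K/W
R_ceramic-fibre blanket = ln(186.9/151.9)/(2π×0.11×12) = 0.025 K/W
R_outer film = 1/(h_o·2πr_oL) = 1/(5.17×2π×0.1869×12) = 0.01373 K/W
R_total = 0.2561 K/W
Q = ΔT/R_total = 110/0.2561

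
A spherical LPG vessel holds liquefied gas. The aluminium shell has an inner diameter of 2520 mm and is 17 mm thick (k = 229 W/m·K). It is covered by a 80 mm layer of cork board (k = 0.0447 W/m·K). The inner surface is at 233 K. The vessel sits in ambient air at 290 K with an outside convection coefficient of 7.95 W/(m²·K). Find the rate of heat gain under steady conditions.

Q ≈ 650 W

Spherical conduction: R = (1/r_in − 1/r_out)/(4πk) per layer; series-sum.
R_aluminium shell = (1/1.26 − 1/1.277)/(4π×229) = 3.671×10^-6 K/W
R_cork board = (1/1.277 − 1/1.357)/(4π×0.0447) = 0.08219 K/W
R_outer film = 1/(h·4πr_o²) = 1/(7.95×4π×1.357²) = 0.005436 K/W
R_total = 0.08763 K/W
Q = ΔT/R_total = 57/0.08763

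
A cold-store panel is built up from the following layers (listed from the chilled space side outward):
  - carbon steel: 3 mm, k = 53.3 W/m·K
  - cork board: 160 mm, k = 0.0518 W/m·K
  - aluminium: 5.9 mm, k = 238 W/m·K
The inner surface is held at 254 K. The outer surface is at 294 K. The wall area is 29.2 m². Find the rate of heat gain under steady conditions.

Q ≈ 378 W

Series thermal resistances:
R_carbon steel = L/(kA) = 0.003/(53.3×29.2) = 1.928×10^-6 K/W
R_cork board = L/(kA) = 0.16/(0.0518×29.2) = 0.1058 K/W
R_aluminium = L/(kA) = 0.0059/(238×29.2) = 8.49×10^-7 K/W
R_total = 0.1058 K/W
Q = ΔT / R_total = 40 / 0.1058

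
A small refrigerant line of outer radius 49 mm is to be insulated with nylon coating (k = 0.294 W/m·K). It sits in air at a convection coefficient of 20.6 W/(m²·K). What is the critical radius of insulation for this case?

r_cr ≈ 14.3 mm

For a cylinder r_cr = k/h = 0.294/20.6
r_cr = 14.3 mm; since the bare radius (49 mm) is above r_cr, any added insulation will reduce heat loss.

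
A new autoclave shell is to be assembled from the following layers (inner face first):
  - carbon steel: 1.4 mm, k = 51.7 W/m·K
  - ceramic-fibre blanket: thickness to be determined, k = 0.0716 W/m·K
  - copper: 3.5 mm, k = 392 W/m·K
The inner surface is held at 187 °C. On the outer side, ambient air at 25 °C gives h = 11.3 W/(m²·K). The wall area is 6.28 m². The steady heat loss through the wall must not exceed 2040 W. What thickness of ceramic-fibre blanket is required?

L ≈ 29.4 mm

Using the resistance-network approach (series):
R_carbon steel = L/(kA) = 0.0014/(51.7×6.28) = 4.312×10^-6 K/W
R_copper = L/(kA) = 0.0035/(392×6.28) = 1.422×10^-6 K/W
R_outer film = 1/(h_o·A) = 1/(11.3×6.28) = 0.01409 K/W
Sum of the known resistances R_other = 0.0141 K/W
Required total resistance R_tot = ΔT/Q_allow = 162/2040 = 0.07941 K/W
R_ceramic-fibre blanket = R_tot − R_other = 0.06531 K/W
L = R·k·A = 0.06531×0.0716×6.28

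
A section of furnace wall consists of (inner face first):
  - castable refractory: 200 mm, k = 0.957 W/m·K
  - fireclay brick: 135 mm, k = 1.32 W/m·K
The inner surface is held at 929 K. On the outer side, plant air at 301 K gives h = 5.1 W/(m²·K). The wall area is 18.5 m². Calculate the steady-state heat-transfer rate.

Series thermal resistances:
R_castable refractory = L/(kA) = 0.2/(0.957×18.5) = 0.0113 K/W
R_fireclay brick = L/(kA) = 0.135/(1.32×18.5) = 0.005528 K/W
R_outer film = 1/(h_o·A) = 1/(5.1×18.5) = 0.0106 K/W
R_total = 0.02742 K/W
Q = ΔT / R_total = 628 / 0.02742

Q ≈ 22900 W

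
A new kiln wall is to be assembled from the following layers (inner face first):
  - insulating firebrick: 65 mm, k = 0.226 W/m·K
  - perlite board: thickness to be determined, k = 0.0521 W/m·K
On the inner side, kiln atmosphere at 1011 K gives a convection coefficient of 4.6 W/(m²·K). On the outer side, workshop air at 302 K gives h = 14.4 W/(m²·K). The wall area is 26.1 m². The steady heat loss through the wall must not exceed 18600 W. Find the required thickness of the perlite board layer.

Thermal resistances in series:
R_inner film = 1/(h_i·A) = 1/(4.6×26.1) = 0.008329 K/W
R_insulating firebrick = L/(kA) = 0.065/(0.226×26.1) = 0.01102 K/W
R_outer film = 1/(h_o·A) = 1/(14.4×26.1) = 0.002661 K/W
Sum of the known resistances R_other = 0.02201 K/W
Required total resistance R_tot = ΔT/Q_allow = 709/18600 = 0.03812 K/W
R_perlite board = R_tot − R_other = 0.01611 K/W
L = R·k·A = 0.01611×0.0521×26.1

L ≈ 21.9 mm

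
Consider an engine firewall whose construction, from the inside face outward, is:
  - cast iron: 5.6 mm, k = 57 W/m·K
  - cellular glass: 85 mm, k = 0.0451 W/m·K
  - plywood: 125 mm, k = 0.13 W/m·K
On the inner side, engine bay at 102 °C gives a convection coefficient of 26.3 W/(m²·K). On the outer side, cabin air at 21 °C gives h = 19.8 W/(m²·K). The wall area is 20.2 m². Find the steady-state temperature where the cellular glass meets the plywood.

Treating each layer as a thermal resistance in series:
R_inner film = 1/(h_i·A) = 1/(26.3×20.2) = 0.001882 K/W
R_cast iron = L/(kA) = 0.0056/(57×20.2) = 4.864×10^-6 K/W
R_cellular glass = L/(kA) = 0.085/(0.0451×20.2) = 0.0933 K/W
R_plywood = L/(kA) = 0.125/(0.13×20.2) = 0.0476 K/W
R_outer film = 1/(h_o·A) = 1/(19.8×20.2) = 0.0025 K/W
R_total = 0.1453 K/W;  Q = ΔT/R_total = 81/0.1453 = 557.5 W
T_interface = T_inner − Q·ΣR(inner→interface) = 102 − 558×0.09519

T ≈ 48.9 °C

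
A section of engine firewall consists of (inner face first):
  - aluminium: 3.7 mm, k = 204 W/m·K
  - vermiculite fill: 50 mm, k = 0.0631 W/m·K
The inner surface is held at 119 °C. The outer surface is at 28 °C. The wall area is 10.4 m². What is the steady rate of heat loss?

Q ≈ 1190 W

Treating each layer as a thermal resistance in series:
R_aluminium = L/(kA) = 0.0037/(204×10.4) = 1.744×10^-6 K/W
R_vermiculite fill = L/(kA) = 0.05/(0.0631×10.4) = 0.07619 K/W
R_total = 0.07619 K/W
Q = ΔT / R_total = 91 / 0.07619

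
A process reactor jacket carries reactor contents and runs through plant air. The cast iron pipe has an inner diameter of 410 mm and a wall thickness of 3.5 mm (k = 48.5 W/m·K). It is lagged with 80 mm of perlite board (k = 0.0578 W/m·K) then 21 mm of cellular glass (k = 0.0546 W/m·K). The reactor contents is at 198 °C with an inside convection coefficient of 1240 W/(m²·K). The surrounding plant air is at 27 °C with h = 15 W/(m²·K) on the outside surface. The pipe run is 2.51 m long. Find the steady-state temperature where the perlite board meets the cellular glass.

Radial resistances (cylindrical: R_cond = ln(r_o/r_i)/(2πkL), R_conv = 1/(h·2πrL)):
R_inner film = 1/(h_i·2πr₁L) = 1/(1240×2π×0.205×2.51) = 2.494×10^-4 K/W
R_cast iron pipe wall = ln(208.5/205)/(2π×48.5×2.51) = 2.213×10^-5 K/W
R_perlite board = ln(288.5/208.5)/(2π×0.0578×2.51) = 0.3563 K/W
R_cellular glass = ln(309.5/288.5)/(2π×0.0546×2.51) = 0.0816 K/W
R_outer film = 1/(h_o·2πr_oL) = 1/(15×2π×0.3095×2.51) = 0.01366 K/W
R_total = 0.4518 K/W
Q = ΔT/R_total = 171/0.4518
Q = 378 W
T_interface = T_inner − Q·ΣR(inner→interface) = 198 − 378×0.3565

T ≈ 63.1 °C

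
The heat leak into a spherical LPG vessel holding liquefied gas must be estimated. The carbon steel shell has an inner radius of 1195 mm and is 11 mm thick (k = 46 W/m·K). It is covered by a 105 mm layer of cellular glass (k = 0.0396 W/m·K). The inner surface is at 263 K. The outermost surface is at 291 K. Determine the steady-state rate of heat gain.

Each spherical layer contributes R = (1/r_i − 1/r_o)/(4πk):
R_carbon steel shell = (1/1.195 − 1/1.206)/(4π×46) = 1.32×10^-5 K/W
R_cellular glass = (1/1.206 − 1/1.311)/(4π×0.0396) = 0.1335 K/W
R_total = 0.1335 K/W
Q = ΔT/R_total = 28/0.1335

Q ≈ 210 W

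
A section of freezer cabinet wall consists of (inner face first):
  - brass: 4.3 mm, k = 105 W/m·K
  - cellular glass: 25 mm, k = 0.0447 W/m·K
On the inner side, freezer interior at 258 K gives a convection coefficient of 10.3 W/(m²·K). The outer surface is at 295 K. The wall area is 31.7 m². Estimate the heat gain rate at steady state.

Q ≈ 1790 W

Series thermal resistances:
R_inner film = 1/(h_i·A) = 1/(10.3×31.7) = 0.003063 K/W
R_brass = L/(kA) = 0.0043/(105×31.7) = 1.292×10^-6 K/W
R_cellular glass = L/(kA) = 0.025/(0.0447×31.7) = 0.01764 K/W
R_total = 0.02071 K/W
Q = ΔT / R_total = 37 / 0.02071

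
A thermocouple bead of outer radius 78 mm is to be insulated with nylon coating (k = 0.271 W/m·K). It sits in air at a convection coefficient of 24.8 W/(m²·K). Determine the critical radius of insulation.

r_cr ≈ 21.9 mm

For a sphere r_cr = 2k/h = 2×0.271/24.8
r_cr = 21.9 mm; since the bare radius (78 mm) is above r_cr, any added insulation will reduce heat loss.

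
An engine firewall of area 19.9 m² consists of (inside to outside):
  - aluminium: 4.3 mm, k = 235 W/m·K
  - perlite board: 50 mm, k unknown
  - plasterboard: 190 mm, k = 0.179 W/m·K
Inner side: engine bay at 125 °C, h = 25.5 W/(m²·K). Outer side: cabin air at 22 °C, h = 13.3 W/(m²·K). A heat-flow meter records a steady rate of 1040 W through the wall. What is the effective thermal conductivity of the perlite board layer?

k ≈ 0.0629 W/(m·K)

Thermal resistances in series:
R_inner film = 1/(h_i·A) = 1/(25.5×19.9) = 0.001971 K/W
R_aluminium = L/(kA) = 0.0043/(235×19.9) = 9.195×10^-7 K/W
R_plasterboard = L/(kA) = 0.19/(0.179×19.9) = 0.05334 K/W
R_outer film = 1/(h_o·A) = 1/(13.3×19.9) = 0.003778 K/W
Sum of known resistances R_other = 0.05909 K/W
Total R = ΔT/Q = 103/1040 = 0.09904 K/W
R_perlite board = R_total − R_other = 0.03995 K/W
k = L/(R·A) = 0.05/(0.03995×19.9)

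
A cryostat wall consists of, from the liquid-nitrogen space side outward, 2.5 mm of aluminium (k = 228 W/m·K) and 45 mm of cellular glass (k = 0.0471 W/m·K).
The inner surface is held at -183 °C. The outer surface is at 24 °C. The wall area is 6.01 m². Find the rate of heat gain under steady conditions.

Series thermal resistances:
R_aluminium = L/(kA) = 0.0025/(228×6.01) = 1.824×10^-6 K/W
R_cellular glass = L/(kA) = 0.045/(0.0471×6.01) = 0.159 K/W
R_total = 0.159 K/W
Q = ΔT / R_total = 207 / 0.159

Q ≈ 1300 W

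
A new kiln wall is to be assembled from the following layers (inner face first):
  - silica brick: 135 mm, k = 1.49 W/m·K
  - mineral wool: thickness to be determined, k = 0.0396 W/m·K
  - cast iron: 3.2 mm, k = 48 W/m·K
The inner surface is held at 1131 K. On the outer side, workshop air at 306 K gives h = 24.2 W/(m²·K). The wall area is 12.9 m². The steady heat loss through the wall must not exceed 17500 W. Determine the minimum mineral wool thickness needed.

L ≈ 18.9 mm

Model the wall as resistances in series:
R_silica brick = L/(kA) = 0.135/(1.49×12.9) = 0.007024 K/W
R_cast iron = L/(kA) = 0.0032/(48×12.9) = 5.168×10^-6 K/W
R_outer film = 1/(h_o·A) = 1/(24.2×12.9) = 0.003203 K/W
Sum of the known resistances R_other = 0.01023 K/W
Required total resistance R_tot = ΔT/Q_allow = 825/17500 = 0.04714 K/W
R_mineral wool = R_tot − R_other = 0.03691 K/W
L = R·k·A = 0.03691×0.0396×12.9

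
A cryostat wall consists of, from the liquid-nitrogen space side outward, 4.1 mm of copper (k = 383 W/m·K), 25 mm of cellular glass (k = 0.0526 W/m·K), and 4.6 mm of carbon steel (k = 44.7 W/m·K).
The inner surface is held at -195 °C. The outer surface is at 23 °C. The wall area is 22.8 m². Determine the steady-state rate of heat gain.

Thermal resistances in series:
R_copper = L/(kA) = 0.0041/(383×22.8) = 4.695×10^-7 K/W
R_cellular glass = L/(kA) = 0.025/(0.0526×22.8) = 0.02085 K/W
R_carbon steel = L/(kA) = 0.0046/(44.7×22.8) = 4.514×10^-6 K/W
R_total = 0.02085 K/W
Q = ΔT / R_total = 218 / 0.02085

Q ≈ 10500 W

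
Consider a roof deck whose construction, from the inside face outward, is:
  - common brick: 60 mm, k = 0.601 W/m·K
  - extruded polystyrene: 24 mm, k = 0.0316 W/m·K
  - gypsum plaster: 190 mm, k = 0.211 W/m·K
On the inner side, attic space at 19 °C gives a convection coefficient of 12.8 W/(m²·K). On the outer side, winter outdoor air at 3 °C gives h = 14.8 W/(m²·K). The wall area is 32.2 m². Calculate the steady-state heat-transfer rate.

Q ≈ 270 W

Thermal resistances in series:
R_inner film = 1/(h_i·A) = 1/(12.8×32.2) = 0.002426 K/W
R_common brick = L/(kA) = 0.06/(0.601×32.2) = 0.0031 K/W
R_extruded polystyrene = L/(kA) = 0.024/(0.0316×32.2) = 0.02359 K/W
R_gypsum plaster = L/(kA) = 0.19/(0.211×32.2) = 0.02797 K/W
R_outer film = 1/(h_o·A) = 1/(14.8×32.2) = 0.002098 K/W
R_total = 0.05918 K/W
Q = ΔT / R_total = 16 / 0.05918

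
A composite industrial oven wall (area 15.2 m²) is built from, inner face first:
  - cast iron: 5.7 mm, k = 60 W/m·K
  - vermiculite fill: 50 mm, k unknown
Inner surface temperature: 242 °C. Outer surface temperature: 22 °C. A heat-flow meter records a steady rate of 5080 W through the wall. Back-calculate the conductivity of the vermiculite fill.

Using the resistance-network approach (series):
R_cast iron = L/(kA) = 0.0057/(60×15.2) = 6.25×10^-6 K/W
Sum of known resistances R_other = 6.25×10^-6 K/W
Total R = ΔT/Q = 220/5080 = 0.04331 K/W
R_vermiculite fill = R_total − R_other = 0.0433 K/W
k = L/(R·A) = 0.05/(0.0433×15.2)

k ≈ 0.076 W/(m·K)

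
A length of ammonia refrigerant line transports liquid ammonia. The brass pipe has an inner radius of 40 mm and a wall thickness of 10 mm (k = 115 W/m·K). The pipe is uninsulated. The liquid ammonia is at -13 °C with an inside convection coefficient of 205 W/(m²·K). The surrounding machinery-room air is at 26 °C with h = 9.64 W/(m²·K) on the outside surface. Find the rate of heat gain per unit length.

q′ ≈ 111 W/m

Treating each annulus and film as a series resistance:
R_inner film = 1/(h_i·2πr₁L) = 1/(205×2π×0.04×1) = 0.01941 K/W
R_brass pipe wall = ln(50/40)/(2π×115×1) = 3.088×10^-4 K/W
R_outer film = 1/(h_o·2πr_oL) = 1/(9.64×2π×0.05×1) = 0.3302 K/W
R_total = 0.3499 K/W
Q = ΔT/R_total = 39/0.3499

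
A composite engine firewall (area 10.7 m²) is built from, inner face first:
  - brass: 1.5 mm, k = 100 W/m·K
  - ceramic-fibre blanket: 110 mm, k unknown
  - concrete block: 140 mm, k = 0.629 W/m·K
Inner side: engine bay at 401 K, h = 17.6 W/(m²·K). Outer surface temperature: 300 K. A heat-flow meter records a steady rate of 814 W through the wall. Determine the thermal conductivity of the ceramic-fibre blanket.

Thermal resistances in series:
R_inner film = 1/(h_i·A) = 1/(17.6×10.7) = 0.00531 K/W
R_brass = L/(kA) = 0.0015/(100×10.7) = 1.402×10^-6 K/W
R_concrete block = L/(kA) = 0.14/(0.629×10.7) = 0.0208 K/W
Sum of known resistances R_other = 0.02611 K/W
Total R = ΔT/Q = 101/814 = 0.1241 K/W
R_ceramic-fibre blanket = R_total − R_other = 0.09797 K/W
k = L/(R·A) = 0.11/(0.09797×10.7)

k ≈ 0.105 W/(m·K)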